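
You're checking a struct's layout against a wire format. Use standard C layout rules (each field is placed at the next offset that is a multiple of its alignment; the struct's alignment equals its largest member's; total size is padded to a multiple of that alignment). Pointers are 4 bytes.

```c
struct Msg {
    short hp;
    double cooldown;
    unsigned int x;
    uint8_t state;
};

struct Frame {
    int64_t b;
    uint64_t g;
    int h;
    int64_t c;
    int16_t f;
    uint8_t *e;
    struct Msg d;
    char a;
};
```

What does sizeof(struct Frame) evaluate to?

Msg: hp at 0 (size 2, align 2) → ends 2; pad 6 to align 8 for cooldown; cooldown at 8 (size 8, align 8) → ends 16; x at 16 (size 4, align 4) → ends 20; state at 20 (size 1, align 1) → ends 21; tail pad 3 to reach multiple of 8; total 24 bytes, alignment 8
b at 0 (size 8, align 8) → ends 8
g at 8 (size 8, align 8) → ends 16
h at 16 (size 4, align 4) → ends 20
pad 4 to align 8 for c
c at 24 (size 8, align 8) → ends 32
f at 32 (size 2, align 2) → ends 34
pad 2 to align 4 for e
e at 36 (size 4, align 4) → ends 40
d at 40 (size 24, align 8) → ends 64
a at 64 (size 1, align 1) → ends 65
tail pad 7 to reach multiple of 8
total 72 bytes, alignment 8

72 bytes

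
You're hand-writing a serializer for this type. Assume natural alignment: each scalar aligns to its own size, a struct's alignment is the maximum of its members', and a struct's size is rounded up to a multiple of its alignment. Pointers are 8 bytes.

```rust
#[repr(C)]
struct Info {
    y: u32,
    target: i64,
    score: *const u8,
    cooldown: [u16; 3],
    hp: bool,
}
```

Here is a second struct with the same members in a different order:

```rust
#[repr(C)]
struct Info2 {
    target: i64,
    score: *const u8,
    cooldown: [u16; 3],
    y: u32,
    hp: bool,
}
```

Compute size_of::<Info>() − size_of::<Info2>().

y at 0 (size 4, align 4) → ends 4
pad 4 to align 8 for target
target at 8 (size 8, align 8) → ends 16
score at 16 (size 8, align 8) → ends 24
cooldown at 24 (size 6, align 2) → ends 30
hp at 30 (size 1, align 1) → ends 31
tail pad 1 to reach multiple of 8
total 32 bytes, alignment 8
— Info2 —
target at 0 (size 8, align 8) → ends 8
score at 8 (size 8, align 8) → ends 16
cooldown at 16 (size 6, align 2) → ends 22
pad 2 to align 4 for y
y at 24 (size 4, align 4) → ends 28
hp at 28 (size 1, align 1) → ends 29
tail pad 3 to reach multiple of 8
total 32 bytes, alignment 8
32 − 32 = 0

0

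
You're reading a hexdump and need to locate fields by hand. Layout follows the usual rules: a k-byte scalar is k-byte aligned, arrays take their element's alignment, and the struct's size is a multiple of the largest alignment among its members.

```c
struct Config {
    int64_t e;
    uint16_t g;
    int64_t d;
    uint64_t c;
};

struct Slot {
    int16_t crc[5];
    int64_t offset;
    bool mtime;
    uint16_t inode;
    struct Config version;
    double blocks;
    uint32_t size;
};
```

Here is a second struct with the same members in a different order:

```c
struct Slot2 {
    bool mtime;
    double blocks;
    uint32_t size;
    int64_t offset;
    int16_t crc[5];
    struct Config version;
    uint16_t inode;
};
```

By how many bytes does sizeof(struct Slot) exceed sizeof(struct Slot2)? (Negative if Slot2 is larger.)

-8

Config: @0: e [8B, align 8] → 8; @8: g [2B, align 2] → 10; +6 pad (align 8); @16: d [8B, align 8] → 24; @24: c [8B, align 8] → 32; size 32, align 8
@0: crc [10B, align 2] → 10
+6 pad (align 8)
@16: offset [8B, align 8] → 24
@24: mtime [1B, align 1] → 25
+1 pad (align 2)
@26: inode [2B, align 2] → 28
+4 pad (align 8)
@32: version [32B, align 8] → 64
@64: blocks [8B, align 8] → 72
@72: size [4B, align 4] → 76
+4 tail pad (align 8)
size 80, align 8
— Slot2 —
@0: mtime [1B, align 1] → 1
+7 pad (align 8)
@8: blocks [8B, align 8] → 16
@16: size [4B, align 4] → 20
+4 pad (align 8)
@24: offset [8B, align 8] → 32
@32: crc [10B, align 2] → 42
+6 pad (align 8)
@48: version [32B, align 8] → 80
@80: inode [2B, align 2] → 82
+6 tail pad (align 8)
size 88, align 8
80 − 88 = -8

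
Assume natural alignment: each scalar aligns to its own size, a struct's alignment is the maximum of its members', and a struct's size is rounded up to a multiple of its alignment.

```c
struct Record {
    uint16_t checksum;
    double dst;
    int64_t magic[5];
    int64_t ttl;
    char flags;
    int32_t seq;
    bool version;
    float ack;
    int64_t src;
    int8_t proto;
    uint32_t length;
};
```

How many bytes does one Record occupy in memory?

96 bytes

0..2  checksum  (2B, 2-aligned)
2..8  -- padding (6B)
8..16  dst  (8B, 8-aligned)
16..56  magic  (40B, 8-aligned)
56..64  ttl  (8B, 8-aligned)
64..65  flags  (1B, 1-aligned)
65..68  -- padding (3B)
68..72  seq  (4B, 4-aligned)
72..73  version  (1B, 1-aligned)
73..76  -- padding (3B)
76..80  ack  (4B, 4-aligned)
80..88  src  (8B, 8-aligned)
88..89  proto  (1B, 1-aligned)
89..92  -- padding (3B)
92..96  length  (4B, 4-aligned)
sizeof = 96, alignof = 8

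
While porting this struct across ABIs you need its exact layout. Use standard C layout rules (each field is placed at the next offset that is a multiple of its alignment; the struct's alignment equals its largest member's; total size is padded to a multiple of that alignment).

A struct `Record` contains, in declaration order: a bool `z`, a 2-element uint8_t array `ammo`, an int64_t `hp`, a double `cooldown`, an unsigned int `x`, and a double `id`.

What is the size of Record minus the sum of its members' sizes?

9

0..1  z  (1B, 1-aligned)
1..3  ammo  (2B, 1-aligned)
3..8  -- padding (5B)
8..16  hp  (8B, 8-aligned)
16..24  cooldown  (8B, 8-aligned)
24..28  x  (4B, 4-aligned)
28..32  -- padding (4B)
32..40  id  (8B, 8-aligned)
sizeof = 40, alignof = 8
data bytes 31, size 40 → padding 9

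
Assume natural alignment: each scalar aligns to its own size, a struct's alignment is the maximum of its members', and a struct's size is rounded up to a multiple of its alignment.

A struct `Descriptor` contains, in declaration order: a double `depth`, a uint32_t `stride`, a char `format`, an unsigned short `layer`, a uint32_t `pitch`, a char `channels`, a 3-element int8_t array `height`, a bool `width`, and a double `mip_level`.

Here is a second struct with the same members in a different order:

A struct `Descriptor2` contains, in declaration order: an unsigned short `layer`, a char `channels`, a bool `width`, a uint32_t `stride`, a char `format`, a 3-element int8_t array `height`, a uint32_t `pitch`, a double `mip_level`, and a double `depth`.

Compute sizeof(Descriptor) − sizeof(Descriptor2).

8

@0: depth [8B, align 8] → 8
@8: stride [4B, align 4] → 12
@12: format [1B, align 1] → 13
+1 pad (align 2)
@14: layer [2B, align 2] → 16
@16: pitch [4B, align 4] → 20
@20: channels [1B, align 1] → 21
@21: height [3B, align 1] → 24
@24: width [1B, align 1] → 25
+7 pad (align 8)
@32: mip_level [8B, align 8] → 40
size 40, align 8
— Descriptor2 —
@0: layer [2B, align 2] → 2
@2: channels [1B, align 1] → 3
@3: width [1B, align 1] → 4
@4: stride [4B, align 4] → 8
@8: format [1B, align 1] → 9
@9: height [3B, align 1] → 12
@12: pitch [4B, align 4] → 16
@16: mip_level [8B, align 8] → 24
@24: depth [8B, align 8] → 32
size 32, align 8
40 − 32 = 8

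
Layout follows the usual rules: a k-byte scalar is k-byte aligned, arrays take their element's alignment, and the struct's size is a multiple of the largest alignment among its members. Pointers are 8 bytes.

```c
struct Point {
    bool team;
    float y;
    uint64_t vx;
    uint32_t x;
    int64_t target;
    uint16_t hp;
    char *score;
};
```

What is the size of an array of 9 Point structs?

@0: team [1B, align 1] → 1
+3 pad (align 4)
@4: y [4B, align 4] → 8
@8: vx [8B, align 8] → 16
@16: x [4B, align 4] → 20
+4 pad (align 8)
@24: target [8B, align 8] → 32
@32: hp [2B, align 2] → 34
+6 pad (align 8)
@40: score [8B, align 8] → 48
size 48, align 8
array of 9: 9 × 48 = 432

432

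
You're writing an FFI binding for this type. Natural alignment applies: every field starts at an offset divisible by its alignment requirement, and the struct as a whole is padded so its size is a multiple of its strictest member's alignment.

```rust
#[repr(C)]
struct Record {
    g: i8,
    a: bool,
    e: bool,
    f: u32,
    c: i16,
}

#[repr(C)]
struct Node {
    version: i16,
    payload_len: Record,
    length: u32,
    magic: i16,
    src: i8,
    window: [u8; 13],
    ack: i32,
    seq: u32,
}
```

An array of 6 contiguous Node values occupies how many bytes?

264

Record: 0..1  g  (1B, 1-aligned); 1..2  a  (1B, 1-aligned); 2..3  e  (1B, 1-aligned); 3..4  -- padding (1B); 4..8  f  (4B, 4-aligned); 8..10  c  (2B, 2-aligned); 10..12  -- tail padding (2B); sizeof = 12, alignof = 4
0..2  version  (2B, 2-aligned)
2..4  -- padding (2B)
4..16  payload_len  (12B, 4-aligned)
16..20  length  (4B, 4-aligned)
20..22  magic  (2B, 2-aligned)
22..23  src  (1B, 1-aligned)
23..36  window  (13B, 1-aligned)
36..40  ack  (4B, 4-aligned)
40..44  seq  (4B, 4-aligned)
sizeof = 44, alignof = 4
array of 6: 6 × 44 = 264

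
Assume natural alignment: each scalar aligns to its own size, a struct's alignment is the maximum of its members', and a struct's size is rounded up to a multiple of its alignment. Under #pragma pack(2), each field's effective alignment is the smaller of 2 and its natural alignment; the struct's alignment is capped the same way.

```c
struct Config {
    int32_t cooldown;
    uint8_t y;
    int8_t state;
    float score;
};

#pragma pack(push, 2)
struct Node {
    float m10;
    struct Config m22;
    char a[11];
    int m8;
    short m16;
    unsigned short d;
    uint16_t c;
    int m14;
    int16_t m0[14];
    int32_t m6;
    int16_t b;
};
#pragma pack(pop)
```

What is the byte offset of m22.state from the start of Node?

Config: cooldown at 0 (size 4, align 4) → ends 4; y at 4 (size 1, align 1) → ends 5; state at 5 (size 1, align 1) → ends 6; pad 2 to align 4 for score; score at 8 (size 4, align 4) → ends 12; total 12 bytes, alignment 4
m10 at 0 (size 4, align 2) → ends 4
m22 at 4 (size 12, align 2) → ends 16
within Config: state at 5
4 + 5 = 9

9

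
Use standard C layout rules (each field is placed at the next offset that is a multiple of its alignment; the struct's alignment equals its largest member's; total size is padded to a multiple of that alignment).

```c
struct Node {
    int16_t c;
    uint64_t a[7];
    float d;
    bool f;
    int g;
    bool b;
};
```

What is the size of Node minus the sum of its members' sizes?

0..2  c  (2B, 2-aligned)
2..8  -- padding (6B)
8..64  a  (56B, 8-aligned)
64..68  d  (4B, 4-aligned)
68..69  f  (1B, 1-aligned)
69..72  -- padding (3B)
72..76  g  (4B, 4-aligned)
76..77  b  (1B, 1-aligned)
77..80  -- tail padding (3B)
sizeof = 80, alignof = 8
data bytes 68, size 80 → padding 12

12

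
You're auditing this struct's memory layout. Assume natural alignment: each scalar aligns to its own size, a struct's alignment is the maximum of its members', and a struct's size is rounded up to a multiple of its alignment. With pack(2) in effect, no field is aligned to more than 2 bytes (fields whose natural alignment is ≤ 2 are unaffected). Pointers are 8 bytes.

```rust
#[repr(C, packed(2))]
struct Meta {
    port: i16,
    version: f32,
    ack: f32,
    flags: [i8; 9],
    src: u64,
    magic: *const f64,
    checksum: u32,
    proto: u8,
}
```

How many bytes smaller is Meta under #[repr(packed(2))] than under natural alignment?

natural layout:
  @0: port [2B, align 2] → 2
  +2 pad (align 4)
  @4: version [4B, align 4] → 8
  @8: ack [4B, align 4] → 12
  @12: flags [9B, align 1] → 21
  +3 pad (align 8)
  @24: src [8B, align 8] → 32
  @32: magic [8B, align 8] → 40
  @40: checksum [4B, align 4] → 44
  @44: proto [1B, align 1] → 45
  +3 tail pad (align 8)
  size 48, align 8
packed(2) layout:
  @0: port [2B, align 2] → 2
  @2: version [4B, align 2] → 6
  @6: ack [4B, align 2] → 10
  @10: flags [9B, align 1] → 19
  +1 pad (align 2)
  @20: src [8B, align 2] → 28
  @28: magic [8B, align 2] → 36
  @36: checksum [4B, align 2] → 40
  @40: proto [1B, align 1] → 41
  +1 tail pad (align 2)
  size 42, align 2
48 − 42 = 6

6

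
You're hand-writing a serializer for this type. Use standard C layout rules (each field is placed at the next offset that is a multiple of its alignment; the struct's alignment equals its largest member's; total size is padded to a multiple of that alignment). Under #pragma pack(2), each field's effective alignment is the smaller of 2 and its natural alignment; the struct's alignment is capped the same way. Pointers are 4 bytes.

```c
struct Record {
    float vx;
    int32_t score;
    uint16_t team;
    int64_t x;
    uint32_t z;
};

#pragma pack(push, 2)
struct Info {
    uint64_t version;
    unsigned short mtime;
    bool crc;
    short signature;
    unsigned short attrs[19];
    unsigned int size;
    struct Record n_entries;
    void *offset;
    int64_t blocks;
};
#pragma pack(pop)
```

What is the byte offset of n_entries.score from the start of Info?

Record: @0: vx [4B, align 4] → 4; @4: score [4B, align 4] → 8; @8: team [2B, align 2] → 10; +6 pad (align 8); @16: x [8B, align 8] → 24; @24: z [4B, align 4] → 28; +4 tail pad (align 8); size 32, align 8
@0: version [8B, align 2] → 8
@8: mtime [2B, align 2] → 10
@10: crc [1B, align 1] → 11
+1 pad (align 2)
@12: signature [2B, align 2] → 14
@14: attrs [38B, align 2] → 52
@52: size [4B, align 2] → 56
@56: n_entries [32B, align 2] → 88
within Record: score at 4
56 + 4 = 60

60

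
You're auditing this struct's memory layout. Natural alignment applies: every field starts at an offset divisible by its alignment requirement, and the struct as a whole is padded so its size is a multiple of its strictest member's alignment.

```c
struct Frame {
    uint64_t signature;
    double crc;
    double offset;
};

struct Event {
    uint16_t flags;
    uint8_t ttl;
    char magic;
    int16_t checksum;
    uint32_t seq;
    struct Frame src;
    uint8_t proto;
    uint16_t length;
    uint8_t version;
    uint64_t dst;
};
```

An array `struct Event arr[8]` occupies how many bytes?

448

Frame: 0..8  signature  (8B, 8-aligned); 8..16  crc  (8B, 8-aligned); 16..24  offset  (8B, 8-aligned); sizeof = 24, alignof = 8
0..2  flags  (2B, 2-aligned)
2..3  ttl  (1B, 1-aligned)
3..4  magic  (1B, 1-aligned)
4..6  checksum  (2B, 2-aligned)
6..8  -- padding (2B)
8..12  seq  (4B, 4-aligned)
12..16  -- padding (4B)
16..40  src  (24B, 8-aligned)
40..41  proto  (1B, 1-aligned)
41..42  -- padding (1B)
42..44  length  (2B, 2-aligned)
44..45  version  (1B, 1-aligned)
45..48  -- padding (3B)
48..56  dst  (8B, 8-aligned)
sizeof = 56, alignof = 8
array of 8: 8 × 56 = 448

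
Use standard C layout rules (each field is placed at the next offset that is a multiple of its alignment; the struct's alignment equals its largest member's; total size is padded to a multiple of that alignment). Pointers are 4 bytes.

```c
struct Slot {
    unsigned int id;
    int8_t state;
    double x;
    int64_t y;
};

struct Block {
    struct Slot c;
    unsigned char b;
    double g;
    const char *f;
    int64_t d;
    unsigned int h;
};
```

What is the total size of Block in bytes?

Slot: id at 0 (size 4, align 4) → ends 4; state at 4 (size 1, align 1) → ends 5; pad 3 to align 8 for x; x at 8 (size 8, align 8) → ends 16; y at 16 (size 8, align 8) → ends 24; total 24 bytes, alignment 8
c at 0 (size 24, align 8) → ends 24
b at 24 (size 1, align 1) → ends 25
pad 7 to align 8 for g
g at 32 (size 8, align 8) → ends 40
f at 40 (size 4, align 4) → ends 44
pad 4 to align 8 for d
d at 48 (size 8, align 8) → ends 56
h at 56 (size 4, align 4) → ends 60
tail pad 4 to reach multiple of 8
total 64 bytes, alignment 8

64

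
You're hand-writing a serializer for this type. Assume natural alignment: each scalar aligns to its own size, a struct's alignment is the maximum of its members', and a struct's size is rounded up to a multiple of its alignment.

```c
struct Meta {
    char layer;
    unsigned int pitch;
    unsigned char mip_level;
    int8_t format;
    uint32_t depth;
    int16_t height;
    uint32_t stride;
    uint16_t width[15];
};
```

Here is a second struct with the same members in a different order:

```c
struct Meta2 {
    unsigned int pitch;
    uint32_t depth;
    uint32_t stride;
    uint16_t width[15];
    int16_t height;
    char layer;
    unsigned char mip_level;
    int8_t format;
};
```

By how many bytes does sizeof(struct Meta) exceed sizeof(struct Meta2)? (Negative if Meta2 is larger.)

@0: layer [1B, align 1] → 1
+3 pad (align 4)
@4: pitch [4B, align 4] → 8
@8: mip_level [1B, align 1] → 9
@9: format [1B, align 1] → 10
+2 pad (align 4)
@12: depth [4B, align 4] → 16
@16: height [2B, align 2] → 18
+2 pad (align 4)
@20: stride [4B, align 4] → 24
@24: width [30B, align 2] → 54
+2 tail pad (align 4)
size 56, align 4
— Meta2 —
@0: pitch [4B, align 4] → 4
@4: depth [4B, align 4] → 8
@8: stride [4B, align 4] → 12
@12: width [30B, align 2] → 42
@42: height [2B, align 2] → 44
@44: layer [1B, align 1] → 45
@45: mip_level [1B, align 1] → 46
@46: format [1B, align 1] → 47
+1 tail pad (align 4)
size 48, align 4
56 − 48 = 8

8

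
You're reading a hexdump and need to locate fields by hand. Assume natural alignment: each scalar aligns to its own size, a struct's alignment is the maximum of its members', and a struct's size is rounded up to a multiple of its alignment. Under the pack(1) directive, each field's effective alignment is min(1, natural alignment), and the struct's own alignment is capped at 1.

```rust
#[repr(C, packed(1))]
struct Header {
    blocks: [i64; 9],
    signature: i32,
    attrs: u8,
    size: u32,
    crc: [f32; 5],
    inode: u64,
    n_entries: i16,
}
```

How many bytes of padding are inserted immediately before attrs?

blocks at 0 (size 72, align 1) → ends 72
signature at 72 (size 4, align 1) → ends 76
attrs at 76 (size 1, align 1) → ends 77

0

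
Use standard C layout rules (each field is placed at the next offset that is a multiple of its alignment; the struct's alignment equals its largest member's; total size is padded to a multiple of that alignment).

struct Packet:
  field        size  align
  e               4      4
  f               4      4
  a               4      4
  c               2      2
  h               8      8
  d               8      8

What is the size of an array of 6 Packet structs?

192

@0: e [4B, align 4] → 4
@4: f [4B, align 4] → 8
@8: a [4B, align 4] → 12
@12: c [2B, align 2] → 14
+2 pad (align 8)
@16: h [8B, align 8] → 24
@24: d [8B, align 8] → 32
size 32, align 8
array of 6: 6 × 32 = 192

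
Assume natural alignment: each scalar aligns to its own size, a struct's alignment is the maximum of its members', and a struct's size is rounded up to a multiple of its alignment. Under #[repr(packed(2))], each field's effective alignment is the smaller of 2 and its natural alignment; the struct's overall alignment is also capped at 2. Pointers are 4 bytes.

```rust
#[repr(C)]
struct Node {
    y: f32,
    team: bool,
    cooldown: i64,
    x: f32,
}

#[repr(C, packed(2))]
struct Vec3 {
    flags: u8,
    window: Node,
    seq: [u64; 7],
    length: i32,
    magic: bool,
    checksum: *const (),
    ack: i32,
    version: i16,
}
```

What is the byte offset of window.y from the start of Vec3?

Node: y at 0 (size 4, align 4) → ends 4; team at 4 (size 1, align 1) → ends 5; pad 3 to align 8 for cooldown; cooldown at 8 (size 8, align 8) → ends 16; x at 16 (size 4, align 4) → ends 20; tail pad 4 to reach multiple of 8; total 24 bytes, alignment 8
flags at 0 (size 1, align 1) → ends 1
pad 1 to align 2 for window
window at 2 (size 24, align 2) → ends 26
within Node: y at 0
2 + 0 = 2

2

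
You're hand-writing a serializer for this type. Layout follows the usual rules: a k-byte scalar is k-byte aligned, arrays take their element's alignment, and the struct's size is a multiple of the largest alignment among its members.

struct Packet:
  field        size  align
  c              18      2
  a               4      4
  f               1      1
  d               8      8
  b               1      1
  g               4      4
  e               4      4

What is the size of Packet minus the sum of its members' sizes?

16

@0: c [18B, align 2] → 18
+2 pad (align 4)
@20: a [4B, align 4] → 24
@24: f [1B, align 1] → 25
+7 pad (align 8)
@32: d [8B, align 8] → 40
@40: b [1B, align 1] → 41
+3 pad (align 4)
@44: g [4B, align 4] → 48
@48: e [4B, align 4] → 52
+4 tail pad (align 8)
size 56, align 8
data bytes 40, size 56 → padding 16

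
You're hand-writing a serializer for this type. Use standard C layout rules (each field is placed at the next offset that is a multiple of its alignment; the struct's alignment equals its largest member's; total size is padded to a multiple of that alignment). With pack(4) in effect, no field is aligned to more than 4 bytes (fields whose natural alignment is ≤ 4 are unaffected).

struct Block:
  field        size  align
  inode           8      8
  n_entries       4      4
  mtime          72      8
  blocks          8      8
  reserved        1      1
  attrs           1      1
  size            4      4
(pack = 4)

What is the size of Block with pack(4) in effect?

100

0..8  inode  (8B, 4-aligned)
8..12  n_entries  (4B, 4-aligned)
12..84  mtime  (72B, 4-aligned)
84..92  blocks  (8B, 4-aligned)
92..93  reserved  (1B, 1-aligned)
93..94  attrs  (1B, 1-aligned)
94..96  -- padding (2B)
96..100  size  (4B, 4-aligned)
sizeof = 100, alignof = 4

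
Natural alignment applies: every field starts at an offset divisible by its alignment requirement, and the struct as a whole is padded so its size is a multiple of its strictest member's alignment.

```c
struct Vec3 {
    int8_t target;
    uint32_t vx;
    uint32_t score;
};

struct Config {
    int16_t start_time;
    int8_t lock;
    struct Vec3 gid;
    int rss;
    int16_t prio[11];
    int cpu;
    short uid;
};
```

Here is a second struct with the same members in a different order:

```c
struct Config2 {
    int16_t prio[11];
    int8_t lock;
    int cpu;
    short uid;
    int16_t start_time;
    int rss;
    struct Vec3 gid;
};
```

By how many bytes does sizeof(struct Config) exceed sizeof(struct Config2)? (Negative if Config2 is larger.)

Vec3: 0..1  target  (1B, 1-aligned); 1..4  -- padding (3B); 4..8  vx  (4B, 4-aligned); 8..12  score  (4B, 4-aligned); sizeof = 12, alignof = 4
0..2  start_time  (2B, 2-aligned)
2..3  lock  (1B, 1-aligned)
3..4  -- padding (1B)
4..16  gid  (12B, 4-aligned)
16..20  rss  (4B, 4-aligned)
20..42  prio  (22B, 2-aligned)
42..44  -- padding (2B)
44..48  cpu  (4B, 4-aligned)
48..50  uid  (2B, 2-aligned)
50..52  -- tail padding (2B)
sizeof = 52, alignof = 4
— Config2 —
0..22  prio  (22B, 2-aligned)
22..23  lock  (1B, 1-aligned)
23..24  -- padding (1B)
24..28  cpu  (4B, 4-aligned)
28..30  uid  (2B, 2-aligned)
30..32  start_time  (2B, 2-aligned)
32..36  rss  (4B, 4-aligned)
36..48  gid  (12B, 4-aligned)
sizeof = 48, alignof = 4
52 − 48 = 4

4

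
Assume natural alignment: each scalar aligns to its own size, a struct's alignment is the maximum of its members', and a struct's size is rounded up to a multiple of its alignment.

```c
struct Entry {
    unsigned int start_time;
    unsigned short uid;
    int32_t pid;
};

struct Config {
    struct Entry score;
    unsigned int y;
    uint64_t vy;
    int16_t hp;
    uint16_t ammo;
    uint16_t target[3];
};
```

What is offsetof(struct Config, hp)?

24

Entry: 0..4  start_time  (4B, 4-aligned); 4..6  uid  (2B, 2-aligned); 6..8  -- padding (2B); 8..12  pid  (4B, 4-aligned); sizeof = 12, alignof = 4
0..12  score  (12B, 4-aligned)
12..16  y  (4B, 4-aligned)
16..24  vy  (8B, 8-aligned)
24..26  hp  (2B, 2-aligned)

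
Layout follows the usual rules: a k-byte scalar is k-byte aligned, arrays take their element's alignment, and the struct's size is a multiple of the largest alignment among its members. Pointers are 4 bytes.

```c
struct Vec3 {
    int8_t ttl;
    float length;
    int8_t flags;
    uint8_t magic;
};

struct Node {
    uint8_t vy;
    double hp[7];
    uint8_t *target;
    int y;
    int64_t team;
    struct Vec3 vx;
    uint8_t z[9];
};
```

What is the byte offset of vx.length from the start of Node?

Vec3: @0: ttl [1B, align 1] → 1; +3 pad (align 4); @4: length [4B, align 4] → 8; @8: flags [1B, align 1] → 9; @9: magic [1B, align 1] → 10; +2 tail pad (align 4); size 12, align 4
@0: vy [1B, align 1] → 1
+7 pad (align 8)
@8: hp [56B, align 8] → 64
@64: target [4B, align 4] → 68
@68: y [4B, align 4] → 72
@72: team [8B, align 8] → 80
@80: vx [12B, align 4] → 92
within Vec3: length at 4
80 + 4 = 84

84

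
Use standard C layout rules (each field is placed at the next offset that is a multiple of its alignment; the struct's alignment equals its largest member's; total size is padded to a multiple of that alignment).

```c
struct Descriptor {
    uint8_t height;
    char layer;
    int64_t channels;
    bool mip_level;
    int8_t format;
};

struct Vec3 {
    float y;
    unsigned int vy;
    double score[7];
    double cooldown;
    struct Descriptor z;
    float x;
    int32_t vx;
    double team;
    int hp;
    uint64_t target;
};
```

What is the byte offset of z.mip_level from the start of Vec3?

88

Descriptor: @0: height [1B, align 1] → 1; @1: layer [1B, align 1] → 2; +6 pad (align 8); @8: channels [8B, align 8] → 16; @16: mip_level [1B, align 1] → 17; @17: format [1B, align 1] → 18; +6 tail pad (align 8); size 24, align 8
@0: y [4B, align 4] → 4
@4: vy [4B, align 4] → 8
@8: score [56B, align 8] → 64
@64: cooldown [8B, align 8] → 72
@72: z [24B, align 8] → 96
within Descriptor: mip_level at 16
72 + 16 = 88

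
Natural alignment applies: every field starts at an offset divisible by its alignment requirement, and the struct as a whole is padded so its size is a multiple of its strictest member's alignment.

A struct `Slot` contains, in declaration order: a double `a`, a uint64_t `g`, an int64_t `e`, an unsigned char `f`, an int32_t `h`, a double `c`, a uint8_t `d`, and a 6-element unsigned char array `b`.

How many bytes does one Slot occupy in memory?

48 bytes

@0: a [8B, align 8] → 8
@8: g [8B, align 8] → 16
@16: e [8B, align 8] → 24
@24: f [1B, align 1] → 25
+3 pad (align 4)
@28: h [4B, align 4] → 32
@32: c [8B, align 8] → 40
@40: d [1B, align 1] → 41
@41: b [6B, align 1] → 47
+1 tail pad (align 8)
size 48, align 8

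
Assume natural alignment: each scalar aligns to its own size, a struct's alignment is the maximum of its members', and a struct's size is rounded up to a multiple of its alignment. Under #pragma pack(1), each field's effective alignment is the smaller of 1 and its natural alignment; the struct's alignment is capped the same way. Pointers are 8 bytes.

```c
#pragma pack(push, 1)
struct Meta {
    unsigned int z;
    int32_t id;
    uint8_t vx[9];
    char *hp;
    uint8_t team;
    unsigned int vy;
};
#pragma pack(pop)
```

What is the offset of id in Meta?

0..4  z  (4B, 1-aligned)
4..8  id  (4B, 1-aligned)

4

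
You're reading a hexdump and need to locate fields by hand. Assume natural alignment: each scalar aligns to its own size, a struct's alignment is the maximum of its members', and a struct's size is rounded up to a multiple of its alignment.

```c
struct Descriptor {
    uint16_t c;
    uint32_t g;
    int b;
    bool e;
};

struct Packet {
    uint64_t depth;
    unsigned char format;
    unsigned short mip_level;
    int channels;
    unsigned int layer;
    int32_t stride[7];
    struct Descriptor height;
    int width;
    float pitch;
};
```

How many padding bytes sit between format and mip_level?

Descriptor: 0..2  c  (2B, 2-aligned); 2..4  -- padding (2B); 4..8  g  (4B, 4-aligned); 8..12  b  (4B, 4-aligned); 12..13  e  (1B, 1-aligned); 13..16  -- tail padding (3B); sizeof = 16, alignof = 4
0..8  depth  (8B, 8-aligned)
8..9  format  (1B, 1-aligned)
9..10  -- padding (1B)
10..12  mip_level  (2B, 2-aligned)

1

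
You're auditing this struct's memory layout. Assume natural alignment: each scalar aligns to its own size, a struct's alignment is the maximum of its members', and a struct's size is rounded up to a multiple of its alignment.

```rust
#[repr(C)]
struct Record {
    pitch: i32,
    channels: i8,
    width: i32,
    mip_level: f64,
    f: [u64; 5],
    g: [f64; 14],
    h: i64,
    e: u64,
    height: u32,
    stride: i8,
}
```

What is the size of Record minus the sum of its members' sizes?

10

0..4  pitch  (4B, 4-aligned)
4..5  channels  (1B, 1-aligned)
5..8  -- padding (3B)
8..12  width  (4B, 4-aligned)
12..16  -- padding (4B)
16..24  mip_level  (8B, 8-aligned)
24..64  f  (40B, 8-aligned)
64..176  g  (112B, 8-aligned)
176..184  h  (8B, 8-aligned)
184..192  e  (8B, 8-aligned)
192..196  height  (4B, 4-aligned)
196..197  stride  (1B, 1-aligned)
197..200  -- tail padding (3B)
sizeof = 200, alignof = 8
data bytes 190, size 200 → padding 10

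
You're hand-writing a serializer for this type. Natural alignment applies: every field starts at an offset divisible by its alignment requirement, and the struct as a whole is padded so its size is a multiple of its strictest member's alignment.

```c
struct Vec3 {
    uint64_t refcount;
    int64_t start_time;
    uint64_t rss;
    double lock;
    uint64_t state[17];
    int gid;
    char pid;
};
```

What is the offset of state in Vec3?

refcount at 0 (size 8, align 8) → ends 8
start_time at 8 (size 8, align 8) → ends 16
rss at 16 (size 8, align 8) → ends 24
lock at 24 (size 8, align 8) → ends 32
state at 32 (size 136, align 8) → ends 168

32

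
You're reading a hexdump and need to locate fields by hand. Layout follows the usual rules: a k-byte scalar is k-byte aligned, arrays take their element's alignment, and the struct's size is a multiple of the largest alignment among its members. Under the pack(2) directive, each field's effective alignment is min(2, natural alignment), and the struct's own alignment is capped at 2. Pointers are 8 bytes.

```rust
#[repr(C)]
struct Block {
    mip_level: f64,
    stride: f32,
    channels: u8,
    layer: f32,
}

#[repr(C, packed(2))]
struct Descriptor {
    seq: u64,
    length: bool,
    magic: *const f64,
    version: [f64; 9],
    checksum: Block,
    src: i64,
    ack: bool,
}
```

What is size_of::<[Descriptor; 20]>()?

Block: mip_level at 0 (size 8, align 8) → ends 8; stride at 8 (size 4, align 4) → ends 12; channels at 12 (size 1, align 1) → ends 13; pad 3 to align 4 for layer; layer at 16 (size 4, align 4) → ends 20; tail pad 4 to reach multiple of 8; total 24 bytes, alignment 8
seq at 0 (size 8, align 2) → ends 8
length at 8 (size 1, align 1) → ends 9
pad 1 to align 2 for magic
magic at 10 (size 8, align 2) → ends 18
version at 18 (size 72, align 2) → ends 90
checksum at 90 (size 24, align 2) → ends 114
src at 114 (size 8, align 2) → ends 122
ack at 122 (size 1, align 1) → ends 123
tail pad 1 to reach multiple of 2
total 124 bytes, alignment 2
array of 20: 20 × 124 = 2480

2480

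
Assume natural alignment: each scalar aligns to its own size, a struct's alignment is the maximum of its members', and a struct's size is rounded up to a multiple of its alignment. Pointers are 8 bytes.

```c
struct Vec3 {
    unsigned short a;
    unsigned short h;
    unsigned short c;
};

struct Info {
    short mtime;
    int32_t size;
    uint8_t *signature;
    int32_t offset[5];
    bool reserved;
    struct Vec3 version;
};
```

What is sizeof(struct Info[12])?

576

Vec3: 0..2  a  (2B, 2-aligned); 2..4  h  (2B, 2-aligned); 4..6  c  (2B, 2-aligned); sizeof = 6, alignof = 2
0..2  mtime  (2B, 2-aligned)
2..4  -- padding (2B)
4..8  size  (4B, 4-aligned)
8..16  signature  (8B, 8-aligned)
16..36  offset  (20B, 4-aligned)
36..37  reserved  (1B, 1-aligned)
37..38  -- padding (1B)
38..44  version  (6B, 2-aligned)
44..48  -- tail padding (4B)
sizeof = 48, alignof = 8
array of 12: 12 × 48 = 576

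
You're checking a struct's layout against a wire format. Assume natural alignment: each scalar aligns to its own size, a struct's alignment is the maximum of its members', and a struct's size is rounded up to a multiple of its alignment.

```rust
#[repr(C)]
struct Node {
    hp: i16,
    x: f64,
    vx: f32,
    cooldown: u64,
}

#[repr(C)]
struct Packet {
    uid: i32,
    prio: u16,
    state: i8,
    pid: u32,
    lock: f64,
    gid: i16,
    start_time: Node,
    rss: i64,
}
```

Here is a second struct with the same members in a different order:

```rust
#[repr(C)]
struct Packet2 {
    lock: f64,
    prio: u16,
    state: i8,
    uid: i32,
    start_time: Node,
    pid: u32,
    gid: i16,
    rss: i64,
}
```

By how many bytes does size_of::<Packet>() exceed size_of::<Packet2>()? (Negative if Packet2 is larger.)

8

Node: hp at 0 (size 2, align 2) → ends 2; pad 6 to align 8 for x; x at 8 (size 8, align 8) → ends 16; vx at 16 (size 4, align 4) → ends 20; pad 4 to align 8 for cooldown; cooldown at 24 (size 8, align 8) → ends 32; total 32 bytes, alignment 8
uid at 0 (size 4, align 4) → ends 4
prio at 4 (size 2, align 2) → ends 6
state at 6 (size 1, align 1) → ends 7
pad 1 to align 4 for pid
pid at 8 (size 4, align 4) → ends 12
pad 4 to align 8 for lock
lock at 16 (size 8, align 8) → ends 24
gid at 24 (size 2, align 2) → ends 26
pad 6 to align 8 for start_time
start_time at 32 (size 32, align 8) → ends 64
rss at 64 (size 8, align 8) → ends 72
total 72 bytes, alignment 8
— Packet2 —
lock at 0 (size 8, align 8) → ends 8
prio at 8 (size 2, align 2) → ends 10
state at 10 (size 1, align 1) → ends 11
pad 1 to align 4 for uid
uid at 12 (size 4, align 4) → ends 16
start_time at 16 (size 32, align 8) → ends 48
pid at 48 (size 4, align 4) → ends 52
gid at 52 (size 2, align 2) → ends 54
pad 2 to align 8 for rss
rss at 56 (size 8, align 8) → ends 64
total 64 bytes, alignment 8
72 − 64 = 8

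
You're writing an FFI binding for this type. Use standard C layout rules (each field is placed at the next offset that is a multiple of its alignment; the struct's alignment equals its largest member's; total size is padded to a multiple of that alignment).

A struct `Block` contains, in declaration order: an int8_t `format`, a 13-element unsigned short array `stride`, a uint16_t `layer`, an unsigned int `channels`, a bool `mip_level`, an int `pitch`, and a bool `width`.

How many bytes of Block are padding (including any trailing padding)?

9

0..1  format  (1B, 1-aligned)
1..2  -- padding (1B)
2..28  stride  (26B, 2-aligned)
28..30  layer  (2B, 2-aligned)
30..32  -- padding (2B)
32..36  channels  (4B, 4-aligned)
36..37  mip_level  (1B, 1-aligned)
37..40  -- padding (3B)
40..44  pitch  (4B, 4-aligned)
44..45  width  (1B, 1-aligned)
45..48  -- tail padding (3B)
sizeof = 48, alignof = 4
data bytes 39, size 48 → padding 9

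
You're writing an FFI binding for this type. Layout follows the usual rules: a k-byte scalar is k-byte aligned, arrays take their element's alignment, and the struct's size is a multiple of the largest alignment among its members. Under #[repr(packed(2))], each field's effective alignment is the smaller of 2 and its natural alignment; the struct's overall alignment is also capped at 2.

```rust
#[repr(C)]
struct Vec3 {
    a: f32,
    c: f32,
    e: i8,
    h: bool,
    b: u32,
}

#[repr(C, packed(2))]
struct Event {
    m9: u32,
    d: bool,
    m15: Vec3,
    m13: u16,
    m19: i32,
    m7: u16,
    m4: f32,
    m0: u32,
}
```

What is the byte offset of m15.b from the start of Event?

18

Vec3: @0: a [4B, align 4] → 4; @4: c [4B, align 4] → 8; @8: e [1B, align 1] → 9; @9: h [1B, align 1] → 10; +2 pad (align 4); @12: b [4B, align 4] → 16; size 16, align 4
@0: m9 [4B, align 2] → 4
@4: d [1B, align 1] → 5
+1 pad (align 2)
@6: m15 [16B, align 2] → 22
within Vec3: b at 12
6 + 12 = 18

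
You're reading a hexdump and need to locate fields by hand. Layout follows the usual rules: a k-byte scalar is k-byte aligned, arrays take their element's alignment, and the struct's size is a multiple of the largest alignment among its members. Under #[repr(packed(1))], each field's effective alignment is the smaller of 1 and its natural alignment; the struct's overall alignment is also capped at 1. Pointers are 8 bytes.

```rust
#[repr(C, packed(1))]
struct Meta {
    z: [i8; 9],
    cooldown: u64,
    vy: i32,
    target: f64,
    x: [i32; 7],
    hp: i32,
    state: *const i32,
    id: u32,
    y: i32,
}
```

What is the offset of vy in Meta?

17

0..9  z  (9B, 1-aligned)
9..17  cooldown  (8B, 1-aligned)
17..21  vy  (4B, 1-aligned)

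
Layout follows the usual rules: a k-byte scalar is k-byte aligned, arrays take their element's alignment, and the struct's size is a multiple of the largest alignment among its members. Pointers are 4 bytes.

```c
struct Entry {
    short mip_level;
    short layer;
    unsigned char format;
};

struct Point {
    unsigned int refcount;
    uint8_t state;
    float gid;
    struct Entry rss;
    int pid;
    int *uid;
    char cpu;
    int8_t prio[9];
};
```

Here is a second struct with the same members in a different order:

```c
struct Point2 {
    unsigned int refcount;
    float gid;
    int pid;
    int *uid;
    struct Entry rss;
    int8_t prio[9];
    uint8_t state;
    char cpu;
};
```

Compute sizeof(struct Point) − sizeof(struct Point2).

Entry: @0: mip_level [2B, align 2] → 2; @2: layer [2B, align 2] → 4; @4: format [1B, align 1] → 5; +1 tail pad (align 2); size 6, align 2
@0: refcount [4B, align 4] → 4
@4: state [1B, align 1] → 5
+3 pad (align 4)
@8: gid [4B, align 4] → 12
@12: rss [6B, align 2] → 18
+2 pad (align 4)
@20: pid [4B, align 4] → 24
@24: uid [4B, align 4] → 28
@28: cpu [1B, align 1] → 29
@29: prio [9B, align 1] → 38
+2 tail pad (align 4)
size 40, align 4
— Point2 —
@0: refcount [4B, align 4] → 4
@4: gid [4B, align 4] → 8
@8: pid [4B, align 4] → 12
@12: uid [4B, align 4] → 16
@16: rss [6B, align 2] → 22
@22: prio [9B, align 1] → 31
@31: state [1B, align 1] → 32
@32: cpu [1B, align 1] → 33
+3 tail pad (align 4)
size 36, align 4
40 − 36 = 4

4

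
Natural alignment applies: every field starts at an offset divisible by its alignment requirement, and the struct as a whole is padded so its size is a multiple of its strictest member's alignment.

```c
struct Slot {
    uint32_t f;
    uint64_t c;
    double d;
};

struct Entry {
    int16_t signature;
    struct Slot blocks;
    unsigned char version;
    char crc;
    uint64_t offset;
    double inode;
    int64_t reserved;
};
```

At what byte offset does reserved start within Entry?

56

Slot: f at 0 (size 4, align 4) → ends 4; pad 4 to align 8 for c; c at 8 (size 8, align 8) → ends 16; d at 16 (size 8, align 8) → ends 24; total 24 bytes, alignment 8
signature at 0 (size 2, align 2) → ends 2
pad 6 to align 8 for blocks
blocks at 8 (size 24, align 8) → ends 32
version at 32 (size 1, align 1) → ends 33
crc at 33 (size 1, align 1) → ends 34
pad 6 to align 8 for offset
offset at 40 (size 8, align 8) → ends 48
inode at 48 (size 8, align 8) → ends 56
reserved at 56 (size 8, align 8) → ends 64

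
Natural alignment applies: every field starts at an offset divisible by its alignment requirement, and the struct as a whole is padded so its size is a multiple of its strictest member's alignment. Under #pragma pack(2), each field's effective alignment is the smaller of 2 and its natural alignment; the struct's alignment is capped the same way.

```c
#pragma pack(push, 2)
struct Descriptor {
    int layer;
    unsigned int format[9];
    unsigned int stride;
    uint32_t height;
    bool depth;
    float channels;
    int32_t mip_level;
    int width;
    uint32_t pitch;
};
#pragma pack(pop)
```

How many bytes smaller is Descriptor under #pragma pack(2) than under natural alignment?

natural layout:
  @0: layer [4B, align 4] → 4
  @4: format [36B, align 4] → 40
  @40: stride [4B, align 4] → 44
  @44: height [4B, align 4] → 48
  @48: depth [1B, align 1] → 49
  +3 pad (align 4)
  @52: channels [4B, align 4] → 56
  @56: mip_level [4B, align 4] → 60
  @60: width [4B, align 4] → 64
  @64: pitch [4B, align 4] → 68
  size 68, align 4
packed(2) layout:
  @0: layer [4B, align 2] → 4
  @4: format [36B, align 2] → 40
  @40: stride [4B, align 2] → 44
  @44: height [4B, align 2] → 48
  @48: depth [1B, align 1] → 49
  +1 pad (align 2)
  @50: channels [4B, align 2] → 54
  @54: mip_level [4B, align 2] → 58
  @58: width [4B, align 2] → 62
  @62: pitch [4B, align 2] → 66
  size 66, align 2
68 − 66 = 2

2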